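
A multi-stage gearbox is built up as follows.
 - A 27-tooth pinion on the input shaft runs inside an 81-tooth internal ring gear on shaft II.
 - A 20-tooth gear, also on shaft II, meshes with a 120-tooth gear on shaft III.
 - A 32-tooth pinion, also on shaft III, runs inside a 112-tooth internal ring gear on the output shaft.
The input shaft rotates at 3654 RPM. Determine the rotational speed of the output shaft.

58 RPM

the input shaft → shaft II (internal gear, 81/27): 3654 ÷ 3 = 1218 RPM
shaft II → shaft III (gear mesh, 120/20): 1218 ÷ 6 = 203 RPM
shaft III → the output shaft (internal gear, 112/32): 203 ÷ 3.5 = 58 RPM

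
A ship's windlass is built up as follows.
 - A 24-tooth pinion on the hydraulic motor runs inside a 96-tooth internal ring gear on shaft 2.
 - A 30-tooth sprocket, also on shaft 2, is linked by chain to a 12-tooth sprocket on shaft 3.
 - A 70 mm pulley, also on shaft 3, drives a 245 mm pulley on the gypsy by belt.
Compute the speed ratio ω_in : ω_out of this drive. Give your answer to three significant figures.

Each stage contributes driven/driver: internal gear 96/24 = 4, chain 12/30 = 0.4, belt 245/70 = 3.5.
Overall: 4 × 0.4 × 3.5 = 5.6.

5.60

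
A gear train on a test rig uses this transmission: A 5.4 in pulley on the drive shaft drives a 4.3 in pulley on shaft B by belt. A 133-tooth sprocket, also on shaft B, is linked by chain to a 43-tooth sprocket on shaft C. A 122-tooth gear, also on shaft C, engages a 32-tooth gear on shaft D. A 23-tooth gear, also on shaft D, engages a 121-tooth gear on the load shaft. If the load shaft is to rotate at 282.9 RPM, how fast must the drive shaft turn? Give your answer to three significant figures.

101 RPM

Overall ratio R = 0.7963 × 0.32331 × 0.2623 × 5.2609 = 0.35525.
Required input speed = output speed × R = 282.9 × 0.35525 = 100.5 RPM.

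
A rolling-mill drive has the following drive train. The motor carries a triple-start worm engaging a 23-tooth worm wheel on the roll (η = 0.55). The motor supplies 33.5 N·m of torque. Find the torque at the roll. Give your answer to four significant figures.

worm 23/3 = 7.6667 → τ = 33.5·7.6667·0.55 = 141.26 N·m

141.3 N·m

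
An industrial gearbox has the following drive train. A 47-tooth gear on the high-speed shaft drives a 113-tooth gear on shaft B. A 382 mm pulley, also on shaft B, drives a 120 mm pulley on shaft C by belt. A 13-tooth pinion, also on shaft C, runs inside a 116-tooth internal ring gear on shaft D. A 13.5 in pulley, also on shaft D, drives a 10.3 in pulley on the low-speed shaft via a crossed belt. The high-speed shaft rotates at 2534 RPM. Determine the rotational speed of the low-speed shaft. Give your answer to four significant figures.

Gear mesh: ratio = 113/47 = 2.4043, so shaft B turns at 2534 / 2.4043 = 1054 RPM.
Belt: ratio = 120/382 = 0.31414, so shaft C turns at 1054 / 0.31414 = 3355.1 RPM.
Internal gear: ratio = 116/13 = 8.9231, so shaft D turns at 3355.1 / 8.9231 = 376 RPM.
Belt: ratio = 10.3/13.5 = 0.76296, so the low-speed shaft turns at 376 / 0.76296 = 492.82 RPM.

492.8 RPM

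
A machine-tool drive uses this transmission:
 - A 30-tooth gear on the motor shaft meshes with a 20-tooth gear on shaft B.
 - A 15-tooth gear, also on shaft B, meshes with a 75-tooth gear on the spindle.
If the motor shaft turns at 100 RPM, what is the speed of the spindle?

30 RPM

the motor shaft → shaft B (gear mesh, 20/30): 100 ÷ 0.66667 = 150 RPM
shaft B → the spindle (gear mesh, 75/15): 150 ÷ 5 = 30 RPM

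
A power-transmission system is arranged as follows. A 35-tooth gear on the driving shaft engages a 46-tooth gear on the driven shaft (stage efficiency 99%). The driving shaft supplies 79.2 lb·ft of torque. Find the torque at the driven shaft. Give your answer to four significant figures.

103.1 lb·ft

After the gear mesh (46/35): 79.2 × 1.3143 × 0.99 = 103.05 lb·ft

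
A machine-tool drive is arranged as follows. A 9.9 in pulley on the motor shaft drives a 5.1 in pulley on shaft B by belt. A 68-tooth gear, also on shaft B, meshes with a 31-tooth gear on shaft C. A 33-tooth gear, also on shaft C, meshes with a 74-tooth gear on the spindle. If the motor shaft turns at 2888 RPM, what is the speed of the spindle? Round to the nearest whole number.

the motor shaft → shaft B (belt, 5.1/9.9): 2888 ÷ 0.51515 = 5606.1 RPM
shaft B → shaft C (gear mesh, 31/68): 5606.1 ÷ 0.45588 = 12297 RPM
shaft C → the spindle (gear mesh, 74/33): 12297 ÷ 2.2424 = 5483.9 RPM

5484 RPM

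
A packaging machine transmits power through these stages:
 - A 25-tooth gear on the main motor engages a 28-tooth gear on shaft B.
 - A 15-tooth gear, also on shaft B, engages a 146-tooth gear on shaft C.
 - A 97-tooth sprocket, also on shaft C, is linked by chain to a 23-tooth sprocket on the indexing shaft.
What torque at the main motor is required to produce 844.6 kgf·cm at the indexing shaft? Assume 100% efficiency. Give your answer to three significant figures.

327 kgf·cm

Overall ratio R = 1.12 × 9.7333 × 0.23711 = 2.5849.
Input torque = output torque / R = 844.6 / 2.5849 = 326.75 kgf·cm.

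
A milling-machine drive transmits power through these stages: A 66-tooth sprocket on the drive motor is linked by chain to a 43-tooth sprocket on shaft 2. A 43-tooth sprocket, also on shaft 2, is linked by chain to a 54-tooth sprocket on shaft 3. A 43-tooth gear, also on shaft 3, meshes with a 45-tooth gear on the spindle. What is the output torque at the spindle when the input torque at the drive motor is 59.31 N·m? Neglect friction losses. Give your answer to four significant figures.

50.78 N·m

Chain: ratio = 43/66 = 0.65152; torque at shaft 2 = 59.31 × 0.65152 = 38.641 N·m.
Chain: ratio = 54/43 = 1.2558; torque at shaft 3 = 38.641 × 1.2558 = 48.526 N·m.
Gear mesh: ratio = 45/43 = 1.0465; torque at the spindle = 48.526 × 1.0465 = 50.783 N·m.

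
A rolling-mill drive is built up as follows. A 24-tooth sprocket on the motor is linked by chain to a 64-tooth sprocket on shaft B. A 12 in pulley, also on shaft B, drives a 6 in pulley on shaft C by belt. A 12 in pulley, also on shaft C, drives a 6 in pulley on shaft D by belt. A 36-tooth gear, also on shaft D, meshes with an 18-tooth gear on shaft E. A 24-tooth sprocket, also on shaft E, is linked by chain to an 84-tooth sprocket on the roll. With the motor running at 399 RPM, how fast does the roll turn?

342 RPM

Chain: ratio = 64/24 = 2.6667, so shaft B turns at 399 / 2.6667 = 149.62 RPM.
Belt: ratio = 6/12 = 0.5, so shaft C turns at 149.62 / 0.5 = 299.25 RPM.
Belt: ratio = 6/12 = 0.5, so shaft D turns at 299.25 / 0.5 = 598.5 RPM.
Gear mesh: ratio = 18/36 = 0.5, so shaft E turns at 598.5 / 0.5 = 1197 RPM.
Chain: ratio = 84/24 = 3.5, so the roll turns at 1197 / 3.5 = 342 RPM.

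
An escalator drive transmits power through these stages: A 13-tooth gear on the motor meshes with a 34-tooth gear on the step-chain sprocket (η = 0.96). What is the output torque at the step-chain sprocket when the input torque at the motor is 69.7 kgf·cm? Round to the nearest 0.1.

175.0 kgf·cm

Gear mesh: ratio = 34/13 = 2.6154; torque at the step-chain sprocket = 69.7 × 2.6154 × 0.96 = 175 kgf·cm.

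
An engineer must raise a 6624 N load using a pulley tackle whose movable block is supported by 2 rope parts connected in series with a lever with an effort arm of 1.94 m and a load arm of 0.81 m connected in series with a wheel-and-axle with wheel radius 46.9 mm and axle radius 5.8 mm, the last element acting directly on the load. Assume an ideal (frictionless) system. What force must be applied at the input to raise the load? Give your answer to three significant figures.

Block-and-tackle MA = number of supporting rope parts = 2.
Lever MA = effort arm / load arm = 1.94/0.81 = 2.3951.
Wheel-and-axle MA = R/r = 46.9/5.8 = 8.0862.
Combined ideal MA = 2 × 2.3951 × 8.0862 = 38.734.
Effort = load / MA = 6624 / 38.734 = 171.01 N.

171 N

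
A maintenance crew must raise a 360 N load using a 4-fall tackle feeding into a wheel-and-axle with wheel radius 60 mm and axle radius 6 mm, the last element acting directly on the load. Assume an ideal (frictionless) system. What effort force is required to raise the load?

9 N

Block-and-tackle MA = number of supporting rope parts = 4.
Wheel-and-axle MA = R/r = 60/6 = 10.
Combined ideal MA = 4 × 10 = 40.
Effort = load / MA = 360 / 40 = 9 N.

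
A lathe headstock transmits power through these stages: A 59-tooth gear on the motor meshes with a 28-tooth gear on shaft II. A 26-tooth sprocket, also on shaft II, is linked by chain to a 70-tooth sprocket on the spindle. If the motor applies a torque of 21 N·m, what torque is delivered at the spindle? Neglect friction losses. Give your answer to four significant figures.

Gear mesh: ratio = 28/59 = 0.47458; torque at shaft II = 21 × 0.47458 = 9.9661 N·m.
Chain: ratio = 70/26 = 2.6923; torque at the spindle = 9.9661 × 2.6923 = 26.832 N·m.

26.83 N·m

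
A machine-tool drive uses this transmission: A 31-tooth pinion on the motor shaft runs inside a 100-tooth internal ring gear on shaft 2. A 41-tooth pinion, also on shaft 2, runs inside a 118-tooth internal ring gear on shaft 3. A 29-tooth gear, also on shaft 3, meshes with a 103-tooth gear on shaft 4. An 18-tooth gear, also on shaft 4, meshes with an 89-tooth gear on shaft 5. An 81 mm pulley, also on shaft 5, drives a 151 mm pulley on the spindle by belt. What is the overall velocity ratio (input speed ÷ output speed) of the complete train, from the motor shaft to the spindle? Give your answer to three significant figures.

Each stage contributes driven/driver: internal gear 100/31 = 3.2258, internal gear 118/41 = 2.878, gear mesh 103/29 = 3.5517, gear mesh 89/18 = 4.9444, belt 151/81 = 1.8642.
Overall: 3.2258 × 2.878 × 3.5517 × 4.9444 × 1.8642 = 303.94.

304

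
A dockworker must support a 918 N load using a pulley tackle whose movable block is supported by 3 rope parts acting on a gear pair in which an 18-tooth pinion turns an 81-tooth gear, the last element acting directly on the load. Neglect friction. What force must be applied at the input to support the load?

Block-and-tackle MA = number of supporting rope parts = 3.
Gear pair MA = 81/18 = 4.5.
Combined ideal MA = 3 × 4.5 = 13.5.
Effort = load / MA = 918 / 13.5 = 68 N.

68 N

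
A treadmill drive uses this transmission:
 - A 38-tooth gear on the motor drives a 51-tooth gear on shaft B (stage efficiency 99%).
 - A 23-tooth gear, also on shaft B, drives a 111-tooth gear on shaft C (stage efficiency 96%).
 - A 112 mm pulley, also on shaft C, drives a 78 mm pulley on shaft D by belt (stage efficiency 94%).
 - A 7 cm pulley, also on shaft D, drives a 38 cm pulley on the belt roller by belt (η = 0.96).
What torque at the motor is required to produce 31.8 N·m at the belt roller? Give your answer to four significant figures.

Overall ratio R = 1.3421 × 4.8261 × 0.69643 × 5.4286 = 24.487; overall efficiency η = 0.99 × 0.96 × 0.94 × 0.96 = 0.8576.
Input torque = output torque / (R × η) = 31.8 / (24.487 × 0.8576) = 1.5142 N·m.

1.514 N·m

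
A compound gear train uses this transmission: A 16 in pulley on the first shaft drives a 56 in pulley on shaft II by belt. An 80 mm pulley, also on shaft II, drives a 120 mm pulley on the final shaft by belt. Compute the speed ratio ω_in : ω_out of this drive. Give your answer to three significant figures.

Each stage contributes driven/driver: belt 56/16 = 3.5, belt 120/80 = 1.5.
Overall: 3.5 × 1.5 = 5.25.

5.25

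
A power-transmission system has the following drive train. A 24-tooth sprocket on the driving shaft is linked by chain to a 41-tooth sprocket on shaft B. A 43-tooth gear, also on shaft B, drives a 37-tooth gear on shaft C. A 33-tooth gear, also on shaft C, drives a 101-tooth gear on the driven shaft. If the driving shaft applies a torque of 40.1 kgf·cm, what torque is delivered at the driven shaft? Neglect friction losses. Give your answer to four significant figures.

chain 41/24 = 1.7083 → τ = 40.1·1.7083 = 68.504 kgf·cm
gear mesh 37/43 = 0.86047 → τ = 68.504·0.86047 = 58.945 kgf·cm
gear mesh 101/33 = 3.0606 → τ = 58.945·3.0606 = 180.41 kgf·cm

180.4 kgf·cm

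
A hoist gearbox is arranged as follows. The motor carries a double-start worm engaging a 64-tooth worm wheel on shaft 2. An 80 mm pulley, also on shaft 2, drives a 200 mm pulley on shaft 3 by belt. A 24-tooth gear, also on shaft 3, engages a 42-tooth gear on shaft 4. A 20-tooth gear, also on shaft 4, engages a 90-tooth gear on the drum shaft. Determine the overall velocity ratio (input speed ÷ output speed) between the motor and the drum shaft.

630

Each stage contributes driven/driver: worm 64/2 = 32, belt 200/80 = 2.5, gear mesh 42/24 = 1.75, gear mesh 90/20 = 4.5.
Overall: 32 × 2.5 × 1.75 × 4.5 = 630.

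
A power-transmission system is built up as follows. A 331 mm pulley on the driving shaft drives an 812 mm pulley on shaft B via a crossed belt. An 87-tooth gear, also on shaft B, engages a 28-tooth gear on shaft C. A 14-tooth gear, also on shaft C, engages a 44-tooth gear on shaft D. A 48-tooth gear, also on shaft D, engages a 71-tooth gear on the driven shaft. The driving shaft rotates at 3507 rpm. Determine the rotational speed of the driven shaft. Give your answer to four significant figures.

belt 812/331 = 2.4532 → 3507/2.4532 = 1429.6 rpm
gear mesh 28/87 = 0.32184 → 1429.6/0.32184 = 4441.9 rpm
gear mesh 44/14 = 3.1429 → 4441.9/3.1429 = 1413.3 rpm
gear mesh 71/48 = 1.4792 → 1413.3/1.4792 = 955.49 rpm

955.5 rpm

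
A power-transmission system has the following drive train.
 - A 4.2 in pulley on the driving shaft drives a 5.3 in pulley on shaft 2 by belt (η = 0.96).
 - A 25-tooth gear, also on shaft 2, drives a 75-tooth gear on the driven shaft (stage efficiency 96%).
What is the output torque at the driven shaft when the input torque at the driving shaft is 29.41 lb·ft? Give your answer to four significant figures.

102.6 lb·ft

Belt: ratio = 5.3/4.2 = 1.2619; torque at shaft 2 = 29.41 × 1.2619 × 0.96 = 35.628 lb·ft.
Gear mesh: ratio = 75/25 = 3; torque at the driven shaft = 35.628 × 3 × 0.96 = 102.61 lb·ft.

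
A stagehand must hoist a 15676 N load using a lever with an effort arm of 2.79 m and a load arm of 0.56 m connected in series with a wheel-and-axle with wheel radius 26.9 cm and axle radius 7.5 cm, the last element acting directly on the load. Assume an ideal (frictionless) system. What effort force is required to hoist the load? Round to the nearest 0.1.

877.3 N

Lever MA = effort arm / load arm = 2.79/0.56 = 4.9821.
Wheel-and-axle MA = R/r = 26.9/7.5 = 3.5867.
Combined ideal MA = 4.9821 × 3.5867 = 17.869.
Effort = load / MA = 15676 / 17.869 = 877.26 N.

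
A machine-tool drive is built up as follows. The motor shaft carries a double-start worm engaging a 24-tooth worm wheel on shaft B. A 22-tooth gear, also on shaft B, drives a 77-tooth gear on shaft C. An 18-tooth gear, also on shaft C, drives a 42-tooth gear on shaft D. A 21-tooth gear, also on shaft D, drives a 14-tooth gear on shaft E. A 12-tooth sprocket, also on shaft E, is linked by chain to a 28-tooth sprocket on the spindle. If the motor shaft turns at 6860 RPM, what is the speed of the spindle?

45 RPM

the motor shaft → shaft B (worm, 24/2): 6860 ÷ 12 = 571.67 RPM
shaft B → shaft C (gear mesh, 77/22): 571.67 ÷ 3.5 = 163.33 RPM
shaft C → shaft D (gear mesh, 42/18): 163.33 ÷ 2.3333 = 70 RPM
shaft D → shaft E (gear mesh, 14/21): 70 ÷ 0.66667 = 105 RPM
shaft E → the spindle (chain, 28/12): 105 ÷ 2.3333 = 45 RPM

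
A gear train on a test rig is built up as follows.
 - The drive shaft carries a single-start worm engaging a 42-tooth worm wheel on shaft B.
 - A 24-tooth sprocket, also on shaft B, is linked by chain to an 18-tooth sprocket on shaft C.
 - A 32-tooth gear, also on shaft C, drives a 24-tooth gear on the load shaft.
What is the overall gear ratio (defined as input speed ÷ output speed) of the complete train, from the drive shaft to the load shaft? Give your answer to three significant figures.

Each stage contributes driven/driver: worm 42/1 = 42, chain 18/24 = 0.75, gear mesh 24/32 = 0.75.
Overall: 42 × 0.75 × 0.75 = 23.625.

23.6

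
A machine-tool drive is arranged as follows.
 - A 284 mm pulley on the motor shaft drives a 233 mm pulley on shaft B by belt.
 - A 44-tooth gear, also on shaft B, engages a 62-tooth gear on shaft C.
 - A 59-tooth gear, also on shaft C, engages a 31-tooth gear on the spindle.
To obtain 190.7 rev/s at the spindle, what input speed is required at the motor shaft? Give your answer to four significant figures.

115.8 rev/s

Overall ratio R = 0.82042 × 1.4091 × 0.52542 = 0.60742.
Required input speed = output speed × R = 190.7 × 0.60742 = 115.83 rev/s.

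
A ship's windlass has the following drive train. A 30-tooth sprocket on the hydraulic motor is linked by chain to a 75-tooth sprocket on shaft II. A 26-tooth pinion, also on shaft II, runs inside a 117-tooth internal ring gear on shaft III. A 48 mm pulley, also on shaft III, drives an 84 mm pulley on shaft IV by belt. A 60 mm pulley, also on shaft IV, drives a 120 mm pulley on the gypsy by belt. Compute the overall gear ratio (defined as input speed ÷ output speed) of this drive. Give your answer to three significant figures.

39.4

Each stage contributes driven/driver: chain 75/30 = 2.5, internal gear 117/26 = 4.5, belt 84/48 = 1.75, belt 120/60 = 2.
Overall: 2.5 × 4.5 × 1.75 × 2 = 39.375.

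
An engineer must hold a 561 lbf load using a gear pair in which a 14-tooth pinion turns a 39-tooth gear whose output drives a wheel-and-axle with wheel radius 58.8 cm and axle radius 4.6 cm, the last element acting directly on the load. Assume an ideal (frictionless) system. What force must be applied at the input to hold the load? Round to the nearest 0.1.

Gear pair MA = 39/14 = 2.7857.
Wheel-and-axle MA = R/r = 58.8/4.6 = 12.783.
Combined ideal MA = 2.7857 × 12.783 = 35.609.
Effort = load / MA = 561 / 35.609 = 15.755 lbf.

15.8 lbf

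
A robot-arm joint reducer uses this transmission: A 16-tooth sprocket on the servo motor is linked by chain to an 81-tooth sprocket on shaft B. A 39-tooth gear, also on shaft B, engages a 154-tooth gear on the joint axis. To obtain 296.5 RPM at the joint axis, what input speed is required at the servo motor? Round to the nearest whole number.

Overall ratio R = 5.0625 × 3.9487 = 19.99.
Required input speed = output speed × R = 296.5 × 19.99 = 5927.1 RPM.

5927 RPM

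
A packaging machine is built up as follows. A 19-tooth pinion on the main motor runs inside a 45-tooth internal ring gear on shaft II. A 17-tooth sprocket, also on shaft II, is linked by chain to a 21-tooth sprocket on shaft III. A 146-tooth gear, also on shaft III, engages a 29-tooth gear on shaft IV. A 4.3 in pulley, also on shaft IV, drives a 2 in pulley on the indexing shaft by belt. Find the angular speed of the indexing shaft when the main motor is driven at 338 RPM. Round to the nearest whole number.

1250 RPM

internal gear 45/19 = 2.3684 → 338/2.3684 = 142.71 RPM
chain 21/17 = 1.2353 → 142.71/1.2353 = 115.53 RPM
gear mesh 29/146 = 0.19863 → 115.53/0.19863 = 581.62 RPM
belt 2/4.3 = 0.46512 → 581.62/0.46512 = 1250.5 RPM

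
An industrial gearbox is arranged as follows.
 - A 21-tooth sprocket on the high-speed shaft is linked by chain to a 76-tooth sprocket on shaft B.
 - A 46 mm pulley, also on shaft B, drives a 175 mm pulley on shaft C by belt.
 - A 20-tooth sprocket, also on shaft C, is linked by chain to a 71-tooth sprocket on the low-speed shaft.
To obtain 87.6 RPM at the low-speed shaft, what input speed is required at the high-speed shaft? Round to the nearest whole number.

Overall ratio R = 3.619 × 3.8043 × 3.55 = 48.877.
Required input speed = output speed × R = 87.6 × 48.877 = 4281.6 RPM.

4282 RPM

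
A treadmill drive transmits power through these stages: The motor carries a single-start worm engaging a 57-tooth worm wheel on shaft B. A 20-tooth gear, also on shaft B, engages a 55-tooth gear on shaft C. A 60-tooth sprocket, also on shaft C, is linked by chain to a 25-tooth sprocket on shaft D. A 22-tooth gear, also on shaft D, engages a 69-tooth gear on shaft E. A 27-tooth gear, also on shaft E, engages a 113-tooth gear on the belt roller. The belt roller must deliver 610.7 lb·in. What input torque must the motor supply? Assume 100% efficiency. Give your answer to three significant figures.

Overall ratio R = 57 × 2.75 × 0.41667 × 3.1364 × 4.1852 = 857.31.
Input torque = output torque / R = 610.7 / 857.31 = 0.71235 lb·in.

0.712 lb·in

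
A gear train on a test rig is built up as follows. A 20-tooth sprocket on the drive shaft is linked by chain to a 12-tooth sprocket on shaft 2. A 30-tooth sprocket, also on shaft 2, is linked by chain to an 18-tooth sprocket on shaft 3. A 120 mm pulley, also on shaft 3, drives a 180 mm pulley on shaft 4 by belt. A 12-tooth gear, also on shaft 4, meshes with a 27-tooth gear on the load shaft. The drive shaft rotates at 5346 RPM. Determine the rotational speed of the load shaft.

chain 12/20 = 0.6 → 5346/0.6 = 8910 RPM
chain 18/30 = 0.6 → 8910/0.6 = 14850 RPM
belt 180/120 = 1.5 → 14850/1.5 = 9900 RPM
gear mesh 27/12 = 2.25 → 9900/2.25 = 4400 RPM

4400 RPM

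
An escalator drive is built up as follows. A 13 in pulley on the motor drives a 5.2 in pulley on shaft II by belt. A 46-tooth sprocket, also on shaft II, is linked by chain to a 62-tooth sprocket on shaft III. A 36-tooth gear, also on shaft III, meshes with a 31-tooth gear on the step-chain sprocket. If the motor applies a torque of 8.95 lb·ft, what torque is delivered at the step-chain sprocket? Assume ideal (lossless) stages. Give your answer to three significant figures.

4.16 lb·ft

belt 5.2/13 = 0.4 → τ = 8.95·0.4 = 3.58 lb·ft
chain 62/46 = 1.3478 → τ = 3.58·1.3478 = 4.8252 lb·ft
gear mesh 31/36 = 0.86111 → τ = 4.8252·0.86111 = 4.155 lb·ft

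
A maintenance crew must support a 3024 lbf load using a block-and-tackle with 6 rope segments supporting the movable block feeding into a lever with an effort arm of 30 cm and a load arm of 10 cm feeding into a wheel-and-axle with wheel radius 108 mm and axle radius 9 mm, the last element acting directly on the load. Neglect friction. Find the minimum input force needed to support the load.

14 lbf

Block-and-tackle MA = number of supporting rope parts = 6.
Lever MA = effort arm / load arm = 30/10 = 3.
Wheel-and-axle MA = R/r = 108/9 = 12.
Combined ideal MA = 6 × 3 × 12 = 216.
Effort = load / MA = 3024 / 216 = 14 lbf.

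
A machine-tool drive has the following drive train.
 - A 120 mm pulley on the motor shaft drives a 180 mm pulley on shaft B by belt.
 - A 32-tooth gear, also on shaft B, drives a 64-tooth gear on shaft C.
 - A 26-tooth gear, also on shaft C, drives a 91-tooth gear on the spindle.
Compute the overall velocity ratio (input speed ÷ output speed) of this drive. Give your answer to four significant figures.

10.50

Each stage contributes driven/driver: belt 180/120 = 1.5, gear mesh 64/32 = 2, gear mesh 91/26 = 3.5.
Overall: 1.5 × 2 × 3.5 = 10.5.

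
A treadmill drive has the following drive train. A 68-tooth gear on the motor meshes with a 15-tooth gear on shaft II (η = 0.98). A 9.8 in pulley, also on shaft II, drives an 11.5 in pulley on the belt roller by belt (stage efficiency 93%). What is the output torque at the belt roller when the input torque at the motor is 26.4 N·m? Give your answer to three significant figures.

6.23 N·m

Gear mesh: ratio = 15/68 = 0.22059; torque at shaft II = 26.4 × 0.22059 × 0.98 = 5.7071 N·m.
Belt: ratio = 11.5/9.8 = 1.1735; torque at the belt roller = 5.7071 × 1.1735 × 0.93 = 6.2283 N·m.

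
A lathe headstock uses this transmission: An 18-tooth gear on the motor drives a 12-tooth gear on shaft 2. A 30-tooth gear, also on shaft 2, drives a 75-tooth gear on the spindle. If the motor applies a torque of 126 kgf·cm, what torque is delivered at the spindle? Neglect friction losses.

210 kgf·cm

After the gear mesh (12/18): 126 × 0.66667 = 84 kgf·cm
After the gear mesh (75/30): 84 × 2.5 = 210 kgf·cm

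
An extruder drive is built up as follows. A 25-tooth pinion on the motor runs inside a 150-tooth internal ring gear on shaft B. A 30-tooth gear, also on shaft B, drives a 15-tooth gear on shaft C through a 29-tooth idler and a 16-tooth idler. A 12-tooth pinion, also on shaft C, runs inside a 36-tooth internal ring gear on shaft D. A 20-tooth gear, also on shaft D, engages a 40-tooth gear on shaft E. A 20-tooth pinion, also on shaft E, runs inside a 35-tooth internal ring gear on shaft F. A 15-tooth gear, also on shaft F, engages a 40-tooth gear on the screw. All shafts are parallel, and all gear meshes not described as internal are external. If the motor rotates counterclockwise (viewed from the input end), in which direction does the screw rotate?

clockwise

the motor → shaft B: internal mesh, same direction → CCW.
shaft B → shaft C: driver → idler → idler → driven is 3 external meshes, 3 reversals → CW.
shaft C → shaft D: internal mesh, same direction → CW.
shaft D → shaft E: external mesh, 1 reversal → CCW.
shaft E → shaft F: internal mesh, same direction → CCW.
shaft F → the screw: external mesh, 1 reversal → CW.
5 reversals in total — an odd number — so the screw turns opposite to the motor.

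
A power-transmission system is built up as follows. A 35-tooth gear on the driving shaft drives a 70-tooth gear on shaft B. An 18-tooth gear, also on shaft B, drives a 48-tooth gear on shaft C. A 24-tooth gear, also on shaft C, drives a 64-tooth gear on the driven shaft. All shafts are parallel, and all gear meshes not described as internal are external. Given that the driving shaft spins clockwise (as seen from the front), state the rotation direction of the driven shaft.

the driving shaft → shaft B: external mesh, 1 reversal → CCW.
shaft B → shaft C: external mesh, 1 reversal → CW.
shaft C → the driven shaft: external mesh, 1 reversal → CCW.
3 reversals in total — an odd number — so the driven shaft turns opposite to the driving shaft.

counterclockwise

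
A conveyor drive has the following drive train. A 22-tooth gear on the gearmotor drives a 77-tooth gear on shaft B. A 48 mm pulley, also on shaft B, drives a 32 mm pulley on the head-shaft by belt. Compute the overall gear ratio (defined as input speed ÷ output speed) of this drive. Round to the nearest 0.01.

Each stage contributes driven/driver: gear mesh 77/22 = 3.5, belt 32/48 = 0.66667.
Overall: 3.5 × 0.66667 = 2.3333.

2.33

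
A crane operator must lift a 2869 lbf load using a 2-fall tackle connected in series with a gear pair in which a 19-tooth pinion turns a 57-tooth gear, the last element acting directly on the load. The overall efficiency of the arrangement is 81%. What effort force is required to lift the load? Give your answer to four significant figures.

590.3 lbf

Block-and-tackle MA = number of supporting rope parts = 2.
Gear pair MA = 57/19 = 3.
Combined ideal MA = 2 × 3 = 6.
Actual MA = 6 × 0.81 = 4.86.
Effort = load / actual MA = 2869 / 4.86 = 590.33 lbf.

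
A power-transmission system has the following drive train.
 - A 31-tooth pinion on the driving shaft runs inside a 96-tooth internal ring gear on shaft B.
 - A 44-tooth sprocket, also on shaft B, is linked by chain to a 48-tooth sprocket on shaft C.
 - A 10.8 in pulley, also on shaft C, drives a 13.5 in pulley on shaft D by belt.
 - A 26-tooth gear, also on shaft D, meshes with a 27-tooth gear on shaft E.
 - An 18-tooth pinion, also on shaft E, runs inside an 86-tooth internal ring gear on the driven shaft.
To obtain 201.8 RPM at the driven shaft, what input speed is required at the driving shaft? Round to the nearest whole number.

Overall ratio R = 3.0968 × 1.0909 × 1.25 × 1.0385 × 4.7778 = 20.952.
Required input speed = output speed × R = 201.8 × 20.952 = 4228.1 RPM.

4228 RPM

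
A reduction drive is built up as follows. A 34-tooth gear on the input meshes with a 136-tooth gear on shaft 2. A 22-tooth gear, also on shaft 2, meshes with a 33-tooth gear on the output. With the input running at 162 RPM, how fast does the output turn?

27 RPM

gear mesh 136/34 = 4 → 162/4 = 40.5 RPM
gear mesh 33/22 = 1.5 → 40.5/1.5 = 27 RPM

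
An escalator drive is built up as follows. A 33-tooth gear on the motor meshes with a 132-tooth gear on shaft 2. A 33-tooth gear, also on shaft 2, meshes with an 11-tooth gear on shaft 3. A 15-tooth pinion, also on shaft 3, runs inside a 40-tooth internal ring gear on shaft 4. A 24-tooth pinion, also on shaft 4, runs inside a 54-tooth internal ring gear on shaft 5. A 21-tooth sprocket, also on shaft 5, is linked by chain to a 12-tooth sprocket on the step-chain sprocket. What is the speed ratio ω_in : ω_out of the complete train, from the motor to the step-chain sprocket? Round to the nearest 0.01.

4.57

Each stage contributes driven/driver: gear mesh 132/33 = 4, gear mesh 11/33 = 0.33333, internal gear 40/15 = 2.6667, internal gear 54/24 = 2.25, chain 12/21 = 0.57143.
Overall: 4 × 0.33333 × 2.6667 × 2.25 × 0.57143 = 4.5714.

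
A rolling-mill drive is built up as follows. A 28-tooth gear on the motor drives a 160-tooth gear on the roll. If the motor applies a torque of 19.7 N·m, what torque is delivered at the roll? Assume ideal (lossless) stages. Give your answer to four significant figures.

112.6 N·m

gear mesh 160/28 = 5.7143 → τ = 19.7·5.7143 = 112.57 N·m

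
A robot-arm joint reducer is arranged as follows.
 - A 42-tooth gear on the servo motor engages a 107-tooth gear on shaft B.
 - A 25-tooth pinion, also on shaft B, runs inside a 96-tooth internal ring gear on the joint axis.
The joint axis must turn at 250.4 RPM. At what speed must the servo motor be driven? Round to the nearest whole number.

Overall ratio R = 2.5476 × 3.84 = 9.7829.
Required input speed = output speed × R = 250.4 × 9.7829 = 2449.6 RPM.

2450 RPM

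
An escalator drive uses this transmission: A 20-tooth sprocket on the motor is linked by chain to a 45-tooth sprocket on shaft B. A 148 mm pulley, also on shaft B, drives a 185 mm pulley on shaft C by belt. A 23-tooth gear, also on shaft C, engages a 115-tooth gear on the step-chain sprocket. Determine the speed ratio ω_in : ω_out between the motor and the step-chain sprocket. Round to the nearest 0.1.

14.1

Each stage contributes driven/driver: chain 45/20 = 2.25, belt 185/148 = 1.25, gear mesh 115/23 = 5.
Overall: 2.25 × 1.25 × 5 = 14.062.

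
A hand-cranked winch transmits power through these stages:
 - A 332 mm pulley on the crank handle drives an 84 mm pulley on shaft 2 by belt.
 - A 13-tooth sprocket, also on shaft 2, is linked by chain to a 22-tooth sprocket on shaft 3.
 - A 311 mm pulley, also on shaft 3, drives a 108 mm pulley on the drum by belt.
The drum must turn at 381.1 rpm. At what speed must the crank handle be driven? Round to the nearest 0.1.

Overall ratio R = 0.25301 × 1.6923 × 0.34727 = 0.14869.
Required input speed = output speed × R = 381.1 × 0.14869 = 56.666 rpm.

56.7 rpm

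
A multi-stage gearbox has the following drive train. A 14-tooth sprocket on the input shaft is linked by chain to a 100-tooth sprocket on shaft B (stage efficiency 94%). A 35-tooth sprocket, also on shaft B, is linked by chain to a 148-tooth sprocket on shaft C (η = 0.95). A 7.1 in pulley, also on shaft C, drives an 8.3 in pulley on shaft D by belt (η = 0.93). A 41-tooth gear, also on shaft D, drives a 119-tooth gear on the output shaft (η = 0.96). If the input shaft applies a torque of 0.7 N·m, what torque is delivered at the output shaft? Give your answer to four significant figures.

57.19 N·m

Chain: ratio = 100/14 = 7.1429; torque at shaft B = 0.7 × 7.1429 × 0.94 = 4.7 N·m.
Chain: ratio = 148/35 = 4.2286; torque at shaft C = 4.7 × 4.2286 × 0.95 = 18.881 N·m.
Belt: ratio = 8.3/7.1 = 1.169; torque at shaft D = 18.881 × 1.169 × 0.93 = 20.527 N·m.
Gear mesh: ratio = 119/41 = 2.9024; torque at the output shaft = 20.527 × 2.9024 × 0.96 = 57.194 N·m.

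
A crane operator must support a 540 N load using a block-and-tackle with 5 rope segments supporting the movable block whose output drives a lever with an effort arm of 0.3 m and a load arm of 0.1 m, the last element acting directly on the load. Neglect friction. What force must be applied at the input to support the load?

Block-and-tackle MA = number of supporting rope parts = 5.
Lever MA = effort arm / load arm = 0.3/0.1 = 3.
Combined ideal MA = 5 × 3 = 15.
Effort = load / MA = 540 / 15 = 36 N.

36 N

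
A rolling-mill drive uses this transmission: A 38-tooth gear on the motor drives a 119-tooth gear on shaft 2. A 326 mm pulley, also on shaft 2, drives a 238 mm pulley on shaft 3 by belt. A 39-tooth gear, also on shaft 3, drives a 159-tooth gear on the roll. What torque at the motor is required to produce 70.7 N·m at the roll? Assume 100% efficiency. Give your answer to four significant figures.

7.585 N·m

Overall ratio R = 3.1316 × 0.73006 × 4.0769 = 9.3208.
Input torque = output torque / R = 70.7 / 9.3208 = 7.5852 N·m.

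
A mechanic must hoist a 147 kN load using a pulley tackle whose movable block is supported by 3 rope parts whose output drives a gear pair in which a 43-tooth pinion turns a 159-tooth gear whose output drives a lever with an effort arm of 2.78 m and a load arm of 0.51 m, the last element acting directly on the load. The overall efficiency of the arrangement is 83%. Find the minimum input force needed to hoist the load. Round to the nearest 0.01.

2.93 kN

Block-and-tackle MA = number of supporting rope parts = 3.
Gear pair MA = 159/43 = 3.6977.
Lever MA = effort arm / load arm = 2.78/0.51 = 5.451.
Combined ideal MA = 3 × 3.6977 × 5.451 = 60.468.
Actual MA = 60.468 × 0.83 = 50.188.
Effort = load / actual MA = 147 / 50.188 = 2.929 kN.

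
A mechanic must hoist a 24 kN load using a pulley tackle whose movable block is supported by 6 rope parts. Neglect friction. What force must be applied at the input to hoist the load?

4 kN

Block-and-tackle MA = number of supporting rope parts = 6.
Effort = load / MA = 24 / 6 = 4 kN.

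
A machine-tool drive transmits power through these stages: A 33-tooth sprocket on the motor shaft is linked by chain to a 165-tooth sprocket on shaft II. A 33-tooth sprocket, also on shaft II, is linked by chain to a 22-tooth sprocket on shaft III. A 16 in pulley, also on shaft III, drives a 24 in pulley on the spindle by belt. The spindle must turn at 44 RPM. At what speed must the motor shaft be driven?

Overall ratio R = 5 × 0.66667 × 1.5 = 5.
Required input speed = output speed × R = 44 × 5 = 220 RPM.

220 RPM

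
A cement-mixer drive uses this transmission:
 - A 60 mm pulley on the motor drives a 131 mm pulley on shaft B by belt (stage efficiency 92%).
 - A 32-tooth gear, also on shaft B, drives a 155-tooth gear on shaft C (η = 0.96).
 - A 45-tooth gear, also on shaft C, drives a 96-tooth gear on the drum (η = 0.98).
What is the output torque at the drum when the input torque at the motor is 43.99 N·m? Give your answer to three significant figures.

Belt: ratio = 131/60 = 2.1833; torque at shaft B = 43.99 × 2.1833 × 0.92 = 88.361 N·m.
Gear mesh: ratio = 155/32 = 4.8438; torque at shaft C = 88.361 × 4.8438 × 0.96 = 410.88 N·m.
Gear mesh: ratio = 96/45 = 2.1333; torque at the drum = 410.88 × 2.1333 × 0.98 = 859.01 N·m.

859 N·m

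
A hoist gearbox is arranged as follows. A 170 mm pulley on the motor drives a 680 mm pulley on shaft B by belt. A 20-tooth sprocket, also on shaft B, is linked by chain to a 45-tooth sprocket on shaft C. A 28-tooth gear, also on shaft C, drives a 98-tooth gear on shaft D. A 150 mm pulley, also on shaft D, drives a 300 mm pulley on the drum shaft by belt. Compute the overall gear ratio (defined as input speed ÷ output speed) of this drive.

63

Each stage contributes driven/driver: belt 680/170 = 4, chain 45/20 = 2.25, gear mesh 98/28 = 3.5, belt 300/150 = 2.
Overall: 4 × 2.25 × 3.5 × 2 = 63.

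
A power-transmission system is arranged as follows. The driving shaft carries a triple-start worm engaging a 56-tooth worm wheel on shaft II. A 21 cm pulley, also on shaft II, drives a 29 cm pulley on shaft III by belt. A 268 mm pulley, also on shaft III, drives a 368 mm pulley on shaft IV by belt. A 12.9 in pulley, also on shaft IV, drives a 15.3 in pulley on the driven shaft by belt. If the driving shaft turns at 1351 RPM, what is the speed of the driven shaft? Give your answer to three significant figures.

Worm: ratio = 56/3 = 18.667, so shaft II turns at 1351 / 18.667 = 72.375 RPM.
Belt: ratio = 29/21 = 1.381, so shaft III turns at 72.375 / 1.381 = 52.409 RPM.
Belt: ratio = 368/268 = 1.3731, so shaft IV turns at 52.409 / 1.3731 = 38.168 RPM.
Belt: ratio = 15.3/12.9 = 1.186, so the driven shaft turns at 38.168 / 1.186 = 32.181 RPM.

32.2 RPM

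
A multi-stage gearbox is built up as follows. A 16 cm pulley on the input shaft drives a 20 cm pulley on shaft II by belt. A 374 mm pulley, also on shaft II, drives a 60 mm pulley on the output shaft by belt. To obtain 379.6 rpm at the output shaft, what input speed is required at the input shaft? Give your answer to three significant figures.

76.1 rpm

Overall ratio R = 1.25 × 0.16043 = 0.20053.
Required input speed = output speed × R = 379.6 × 0.20053 = 76.123 rpm.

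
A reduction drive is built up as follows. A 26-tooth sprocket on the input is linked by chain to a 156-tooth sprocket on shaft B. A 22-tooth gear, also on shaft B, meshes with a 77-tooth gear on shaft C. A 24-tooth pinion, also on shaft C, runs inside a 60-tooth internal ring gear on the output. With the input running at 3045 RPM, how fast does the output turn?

58 RPM

Chain: ratio = 156/26 = 6, so shaft B turns at 3045 / 6 = 507.5 RPM.
Gear mesh: ratio = 77/22 = 3.5, so shaft C turns at 507.5 / 3.5 = 145 RPM.
Internal gear: ratio = 60/24 = 2.5, so the output turns at 145 / 2.5 = 58 RPM.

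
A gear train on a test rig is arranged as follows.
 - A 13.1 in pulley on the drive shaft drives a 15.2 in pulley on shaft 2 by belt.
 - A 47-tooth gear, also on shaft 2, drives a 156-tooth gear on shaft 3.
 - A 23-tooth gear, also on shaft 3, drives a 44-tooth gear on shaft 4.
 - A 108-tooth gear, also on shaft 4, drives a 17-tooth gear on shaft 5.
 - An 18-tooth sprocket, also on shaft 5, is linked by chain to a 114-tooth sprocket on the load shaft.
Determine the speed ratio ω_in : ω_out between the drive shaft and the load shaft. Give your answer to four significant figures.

Each stage contributes driven/driver: belt 15.2/13.1 = 1.1603, gear mesh 156/47 = 3.3191, gear mesh 44/23 = 1.913, gear mesh 17/108 = 0.15741, chain 114/18 = 6.3333.
Overall: 1.1603 × 3.3191 × 1.913 × 0.15741 × 6.3333 = 7.3448.

7.345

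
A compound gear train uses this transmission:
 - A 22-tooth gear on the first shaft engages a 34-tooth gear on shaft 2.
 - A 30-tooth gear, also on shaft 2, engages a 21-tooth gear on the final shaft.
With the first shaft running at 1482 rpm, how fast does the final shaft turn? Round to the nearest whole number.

1370 rpm

the first shaft → shaft 2 (gear mesh, 34/22): 1482 ÷ 1.5455 = 958.94 rpm
shaft 2 → the final shaft (gear mesh, 21/30): 958.94 ÷ 0.7 = 1369.9 rpm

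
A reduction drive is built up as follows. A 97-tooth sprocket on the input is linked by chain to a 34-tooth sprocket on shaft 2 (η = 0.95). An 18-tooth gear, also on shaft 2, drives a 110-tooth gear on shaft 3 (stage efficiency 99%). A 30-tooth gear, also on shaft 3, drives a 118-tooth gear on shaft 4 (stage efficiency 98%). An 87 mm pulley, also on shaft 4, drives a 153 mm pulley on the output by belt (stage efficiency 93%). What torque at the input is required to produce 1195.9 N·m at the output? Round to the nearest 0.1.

Overall ratio R = 0.35052 × 6.1111 × 3.9333 × 1.7586 = 14.817; overall efficiency η = 0.95 × 0.99 × 0.98 × 0.93 = 0.8572.
Input torque = output torque / (R × η) = 1195.9 / (14.817 × 0.8572) = 94.16 N·m.

94.2 N·m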